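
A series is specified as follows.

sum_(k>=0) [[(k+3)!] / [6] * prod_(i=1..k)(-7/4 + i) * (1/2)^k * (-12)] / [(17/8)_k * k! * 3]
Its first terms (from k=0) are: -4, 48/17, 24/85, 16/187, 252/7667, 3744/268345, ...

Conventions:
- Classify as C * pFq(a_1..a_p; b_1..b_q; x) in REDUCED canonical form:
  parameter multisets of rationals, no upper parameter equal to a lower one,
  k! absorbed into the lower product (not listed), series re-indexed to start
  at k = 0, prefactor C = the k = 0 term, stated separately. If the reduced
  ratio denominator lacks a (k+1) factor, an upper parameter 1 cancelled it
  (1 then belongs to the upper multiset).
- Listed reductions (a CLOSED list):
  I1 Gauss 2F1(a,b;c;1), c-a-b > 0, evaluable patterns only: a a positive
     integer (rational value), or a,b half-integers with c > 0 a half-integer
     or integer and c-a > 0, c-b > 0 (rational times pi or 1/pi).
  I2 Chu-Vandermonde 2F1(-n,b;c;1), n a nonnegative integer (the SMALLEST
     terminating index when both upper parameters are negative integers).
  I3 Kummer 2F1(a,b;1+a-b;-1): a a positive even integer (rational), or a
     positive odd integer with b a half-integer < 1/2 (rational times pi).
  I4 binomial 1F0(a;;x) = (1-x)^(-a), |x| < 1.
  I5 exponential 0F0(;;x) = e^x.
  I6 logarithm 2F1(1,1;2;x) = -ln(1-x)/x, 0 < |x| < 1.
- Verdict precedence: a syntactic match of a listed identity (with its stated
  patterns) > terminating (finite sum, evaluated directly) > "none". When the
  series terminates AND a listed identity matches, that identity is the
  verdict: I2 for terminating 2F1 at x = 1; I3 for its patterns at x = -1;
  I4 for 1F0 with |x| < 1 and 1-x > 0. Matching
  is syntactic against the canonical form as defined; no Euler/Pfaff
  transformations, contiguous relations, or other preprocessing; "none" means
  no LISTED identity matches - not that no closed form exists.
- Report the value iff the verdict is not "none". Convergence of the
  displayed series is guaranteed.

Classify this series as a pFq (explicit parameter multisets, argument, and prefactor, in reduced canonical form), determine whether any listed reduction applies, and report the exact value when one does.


Canonical form: C = -4 times 2F1 with upper {-3/4, 4}, lower {17/8}, x = 1/2. Verdict: none - at argument 1/2 the multisets {-3/4, 4} ; {17/8} match no listed identity.

Key observation: t_0 = -4 here, and the running product (prefactor -4) telescopes to a rising factorial.
Adjacent-term ratio: r(k) = (1/2) * (k-3/4) (k+4) / [(k+17/8) (k+1)] - rational; roots negated = parameters, x = (1/2), C = -4.


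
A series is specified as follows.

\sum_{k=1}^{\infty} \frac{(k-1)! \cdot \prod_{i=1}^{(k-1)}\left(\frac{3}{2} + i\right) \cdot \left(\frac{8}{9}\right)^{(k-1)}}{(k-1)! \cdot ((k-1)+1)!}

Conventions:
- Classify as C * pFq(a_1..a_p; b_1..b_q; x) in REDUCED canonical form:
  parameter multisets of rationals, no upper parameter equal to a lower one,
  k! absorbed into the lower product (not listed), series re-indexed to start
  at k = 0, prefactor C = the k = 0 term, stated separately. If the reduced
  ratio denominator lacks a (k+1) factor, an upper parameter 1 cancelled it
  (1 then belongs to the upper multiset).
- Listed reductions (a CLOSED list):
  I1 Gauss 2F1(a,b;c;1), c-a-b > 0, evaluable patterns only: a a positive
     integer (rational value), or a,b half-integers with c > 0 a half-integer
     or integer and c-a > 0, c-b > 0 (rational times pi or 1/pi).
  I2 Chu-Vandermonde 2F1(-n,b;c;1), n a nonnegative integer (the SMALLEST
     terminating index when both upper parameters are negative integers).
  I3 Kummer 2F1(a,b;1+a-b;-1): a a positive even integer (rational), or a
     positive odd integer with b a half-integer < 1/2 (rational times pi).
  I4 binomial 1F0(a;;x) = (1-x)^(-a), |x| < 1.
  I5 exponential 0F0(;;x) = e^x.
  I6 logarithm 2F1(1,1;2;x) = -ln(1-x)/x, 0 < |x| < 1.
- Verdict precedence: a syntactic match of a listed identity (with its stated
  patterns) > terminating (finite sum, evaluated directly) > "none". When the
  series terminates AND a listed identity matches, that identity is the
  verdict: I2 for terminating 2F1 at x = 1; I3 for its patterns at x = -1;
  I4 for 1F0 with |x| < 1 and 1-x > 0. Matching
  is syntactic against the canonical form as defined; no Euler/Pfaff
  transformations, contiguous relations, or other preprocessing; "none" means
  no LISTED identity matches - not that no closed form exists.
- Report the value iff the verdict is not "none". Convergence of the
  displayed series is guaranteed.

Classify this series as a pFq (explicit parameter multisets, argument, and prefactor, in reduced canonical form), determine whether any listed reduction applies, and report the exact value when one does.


The series (x = \frac{8}{9}) is 2F1: upper {1, \frac{5}{2}}, lower {2}, prefactor 1. Verdict: none (x = \frac{8}{9}): each listed identity misses the multisets {1, \frac{5}{2}} ; {2}.

Key observation: from the first term 1: the running product (prefactor 1) telescopes to a rising factorial.
Consecutive-term ratio: r(k) = \frac{8}{9} * (k+1) (k+\frac{5}{2}) / [(k+2) (k+1)] - rational in k, leading ratio \frac{8}{9}; with t_0 = 1, classification follows.


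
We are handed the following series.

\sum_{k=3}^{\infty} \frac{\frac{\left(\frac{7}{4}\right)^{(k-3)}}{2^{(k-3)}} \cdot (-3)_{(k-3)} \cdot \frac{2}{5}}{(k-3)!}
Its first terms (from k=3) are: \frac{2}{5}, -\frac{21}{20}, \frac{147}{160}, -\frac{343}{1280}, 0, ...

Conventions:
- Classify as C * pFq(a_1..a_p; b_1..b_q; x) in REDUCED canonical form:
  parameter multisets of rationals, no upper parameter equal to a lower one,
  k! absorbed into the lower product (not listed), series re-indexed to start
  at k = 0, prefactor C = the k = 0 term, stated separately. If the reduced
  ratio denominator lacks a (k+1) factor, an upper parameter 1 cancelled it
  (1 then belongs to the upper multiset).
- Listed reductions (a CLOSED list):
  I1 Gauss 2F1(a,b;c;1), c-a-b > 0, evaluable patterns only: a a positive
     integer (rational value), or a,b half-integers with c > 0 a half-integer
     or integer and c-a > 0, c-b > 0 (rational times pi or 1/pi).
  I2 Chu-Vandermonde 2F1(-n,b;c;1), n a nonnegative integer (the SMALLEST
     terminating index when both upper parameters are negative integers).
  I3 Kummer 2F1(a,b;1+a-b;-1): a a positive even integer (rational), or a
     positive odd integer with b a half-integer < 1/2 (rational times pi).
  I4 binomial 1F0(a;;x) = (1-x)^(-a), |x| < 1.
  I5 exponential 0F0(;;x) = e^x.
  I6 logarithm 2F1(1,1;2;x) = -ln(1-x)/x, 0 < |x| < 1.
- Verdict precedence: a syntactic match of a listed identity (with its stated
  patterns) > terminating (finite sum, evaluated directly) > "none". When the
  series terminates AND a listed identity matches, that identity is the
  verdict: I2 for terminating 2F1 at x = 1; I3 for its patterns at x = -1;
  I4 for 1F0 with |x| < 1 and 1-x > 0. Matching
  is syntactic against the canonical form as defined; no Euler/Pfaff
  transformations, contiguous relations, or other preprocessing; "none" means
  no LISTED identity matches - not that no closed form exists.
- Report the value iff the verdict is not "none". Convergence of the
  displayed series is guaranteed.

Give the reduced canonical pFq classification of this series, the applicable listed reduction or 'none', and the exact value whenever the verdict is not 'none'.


At argument \frac{7}{8}: a 1F0 with upper {-3}, lower {-}, scaled by C = \frac{2}{5}. Verdict at x = \frac{7}{8}: binomial (I4) matches (the 1F0 binomial series: exponent 3, x = \frac{7}{8}). Its exact value is \frac{1}{1280}.

Key step: t_0 being \frac{2}{5}, the two k-th powers (C = 2/5) combine into one argument.
Ratio: r(k) = \frac{7}{8} * (k-3) / [(k+1)] - rational in k. x = \frac{7}{8}; t_0 = \frac{2}{5}; negate the roots.


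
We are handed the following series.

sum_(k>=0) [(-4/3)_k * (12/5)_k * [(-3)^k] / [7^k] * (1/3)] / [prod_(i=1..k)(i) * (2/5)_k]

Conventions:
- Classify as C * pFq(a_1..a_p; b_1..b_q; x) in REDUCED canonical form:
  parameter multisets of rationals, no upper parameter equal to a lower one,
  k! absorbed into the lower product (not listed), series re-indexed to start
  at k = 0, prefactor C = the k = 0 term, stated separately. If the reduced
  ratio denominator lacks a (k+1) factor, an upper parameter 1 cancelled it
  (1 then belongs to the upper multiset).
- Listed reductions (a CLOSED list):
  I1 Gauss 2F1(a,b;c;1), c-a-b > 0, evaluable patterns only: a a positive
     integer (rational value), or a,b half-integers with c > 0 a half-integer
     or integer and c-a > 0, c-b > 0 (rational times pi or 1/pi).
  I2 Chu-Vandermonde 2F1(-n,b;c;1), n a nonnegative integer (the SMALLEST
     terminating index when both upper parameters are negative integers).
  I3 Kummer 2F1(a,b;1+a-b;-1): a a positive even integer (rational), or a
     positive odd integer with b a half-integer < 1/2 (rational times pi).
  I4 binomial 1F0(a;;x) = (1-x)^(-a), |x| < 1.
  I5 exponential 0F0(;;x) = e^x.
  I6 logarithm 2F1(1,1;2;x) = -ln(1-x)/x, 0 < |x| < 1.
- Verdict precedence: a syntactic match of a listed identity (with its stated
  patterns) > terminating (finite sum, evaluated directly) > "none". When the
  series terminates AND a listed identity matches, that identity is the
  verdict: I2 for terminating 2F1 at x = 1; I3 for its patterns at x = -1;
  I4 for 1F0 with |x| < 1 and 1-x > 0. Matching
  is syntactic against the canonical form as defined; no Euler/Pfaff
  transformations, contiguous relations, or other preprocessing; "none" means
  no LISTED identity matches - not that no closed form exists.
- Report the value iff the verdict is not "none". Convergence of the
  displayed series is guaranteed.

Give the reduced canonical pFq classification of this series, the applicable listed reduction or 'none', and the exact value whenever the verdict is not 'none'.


Canonical form: C = 1/3 times 2F1 with upper {-4/3, 12/5}, lower {2/5}, x = -3/7. Verdict: none. No listed pattern accepts 2F1(-4/3, 12/5; 2/5; -3/7).

Key step: x = (-3/7) and the two geometric factors (C = 1/3) combine into one argument.
Adjacent-term ratio: r(k) = (-3/7) * (k-4/3) (k+12/5) / [(k+2/5) (k+1)] - rational; roots negated = parameters, x = (-3/7), C = 1/3.


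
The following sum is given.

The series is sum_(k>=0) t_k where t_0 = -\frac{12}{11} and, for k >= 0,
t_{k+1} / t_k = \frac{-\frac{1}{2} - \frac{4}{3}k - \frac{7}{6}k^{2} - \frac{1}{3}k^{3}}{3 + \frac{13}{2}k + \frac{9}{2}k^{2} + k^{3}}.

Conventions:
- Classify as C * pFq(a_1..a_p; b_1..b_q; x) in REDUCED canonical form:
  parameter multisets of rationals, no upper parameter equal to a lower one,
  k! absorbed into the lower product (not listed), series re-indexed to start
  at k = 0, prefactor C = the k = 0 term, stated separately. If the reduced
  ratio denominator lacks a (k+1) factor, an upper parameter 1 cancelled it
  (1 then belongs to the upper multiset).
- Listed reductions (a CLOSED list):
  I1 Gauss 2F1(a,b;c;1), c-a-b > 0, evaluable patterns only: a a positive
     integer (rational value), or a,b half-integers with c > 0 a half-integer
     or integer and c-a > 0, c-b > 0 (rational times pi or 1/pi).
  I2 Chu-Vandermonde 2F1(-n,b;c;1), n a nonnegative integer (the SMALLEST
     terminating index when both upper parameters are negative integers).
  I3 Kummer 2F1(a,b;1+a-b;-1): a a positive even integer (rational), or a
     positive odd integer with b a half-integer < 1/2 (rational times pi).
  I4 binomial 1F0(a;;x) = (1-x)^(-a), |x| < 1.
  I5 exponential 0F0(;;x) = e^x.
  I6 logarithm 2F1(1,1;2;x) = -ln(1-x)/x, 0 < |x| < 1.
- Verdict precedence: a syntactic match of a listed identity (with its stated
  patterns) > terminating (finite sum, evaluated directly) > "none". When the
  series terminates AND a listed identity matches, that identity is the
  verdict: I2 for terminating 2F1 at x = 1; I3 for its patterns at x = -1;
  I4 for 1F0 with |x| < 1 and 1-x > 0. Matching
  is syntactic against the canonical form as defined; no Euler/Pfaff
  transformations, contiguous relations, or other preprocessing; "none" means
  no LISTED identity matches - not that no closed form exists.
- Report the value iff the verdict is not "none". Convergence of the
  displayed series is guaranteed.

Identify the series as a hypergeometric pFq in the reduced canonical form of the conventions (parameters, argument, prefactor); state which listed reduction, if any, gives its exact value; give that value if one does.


This is -\frac{12}{11} * 2F1(1, 1; 2; -\frac{1}{3}) in reduced canonical form. Verdict: the I6 logarithm reduction applies (the logarithm: parameters (1,1;2), x = -\frac{1}{3}). Hence: \left(-\frac{36}{11}\right) \cdot \ln\left(\frac{4}{3}\right).

Structural cue: t_0 = -\frac{12}{11} here, and the expanded ratio factors over Q; prefactor -12/11, roots give parameters.
Step ratio: r(k) = -\frac{1}{3} * (k+1) (k+1) / [(k+2) (k+1)] ; factor over Q: parameters, x = -\frac{1}{3}, and C = -\frac{12}{11}.


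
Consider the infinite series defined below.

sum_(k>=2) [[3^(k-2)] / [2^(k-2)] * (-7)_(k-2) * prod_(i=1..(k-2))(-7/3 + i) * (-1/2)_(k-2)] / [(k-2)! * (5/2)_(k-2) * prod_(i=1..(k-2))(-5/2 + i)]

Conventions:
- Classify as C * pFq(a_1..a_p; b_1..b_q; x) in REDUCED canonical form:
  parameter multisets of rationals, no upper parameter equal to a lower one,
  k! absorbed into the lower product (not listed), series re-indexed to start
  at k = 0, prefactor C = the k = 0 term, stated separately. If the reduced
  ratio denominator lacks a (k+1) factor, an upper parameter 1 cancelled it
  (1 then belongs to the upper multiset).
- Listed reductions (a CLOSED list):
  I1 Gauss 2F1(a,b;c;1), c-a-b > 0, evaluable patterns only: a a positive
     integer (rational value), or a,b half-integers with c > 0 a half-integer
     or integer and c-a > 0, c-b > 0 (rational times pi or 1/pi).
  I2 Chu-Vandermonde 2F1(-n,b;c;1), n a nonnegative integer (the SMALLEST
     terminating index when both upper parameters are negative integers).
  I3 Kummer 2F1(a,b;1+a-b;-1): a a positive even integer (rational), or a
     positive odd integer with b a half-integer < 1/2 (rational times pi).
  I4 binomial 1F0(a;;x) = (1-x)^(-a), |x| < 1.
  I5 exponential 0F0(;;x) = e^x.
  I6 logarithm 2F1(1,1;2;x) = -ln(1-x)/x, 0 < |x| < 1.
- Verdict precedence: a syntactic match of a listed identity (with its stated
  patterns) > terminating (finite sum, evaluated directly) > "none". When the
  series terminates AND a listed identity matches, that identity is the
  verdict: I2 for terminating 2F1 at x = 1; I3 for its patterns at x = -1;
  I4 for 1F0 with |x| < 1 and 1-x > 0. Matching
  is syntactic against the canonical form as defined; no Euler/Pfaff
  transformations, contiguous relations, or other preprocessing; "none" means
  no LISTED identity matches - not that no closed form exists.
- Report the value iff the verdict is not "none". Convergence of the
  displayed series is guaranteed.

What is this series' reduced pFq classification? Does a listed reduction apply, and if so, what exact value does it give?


Key observation: with t_0 = 1, the running product (C = 1) telescopes to a rising factorial.
Adjacent-term ratio: r(k) = (3/2) * (k-7) (k-4/3) (k-1/2) / [(k-3/2) (k+5/2) (k+1)] - rational; roots negated = parameters, x = (3/2), C = 1.

x = 3/2 here; the reduced form reads 3F2, upper {-7, -4/3, -1/2}, lower {-3/2, 5/2}, C = 1. Verdict: terminating at k = 7: the factor (-7)_k kills every later term; summing the 8 survivors is exact. Exact value: 2497403/984555.


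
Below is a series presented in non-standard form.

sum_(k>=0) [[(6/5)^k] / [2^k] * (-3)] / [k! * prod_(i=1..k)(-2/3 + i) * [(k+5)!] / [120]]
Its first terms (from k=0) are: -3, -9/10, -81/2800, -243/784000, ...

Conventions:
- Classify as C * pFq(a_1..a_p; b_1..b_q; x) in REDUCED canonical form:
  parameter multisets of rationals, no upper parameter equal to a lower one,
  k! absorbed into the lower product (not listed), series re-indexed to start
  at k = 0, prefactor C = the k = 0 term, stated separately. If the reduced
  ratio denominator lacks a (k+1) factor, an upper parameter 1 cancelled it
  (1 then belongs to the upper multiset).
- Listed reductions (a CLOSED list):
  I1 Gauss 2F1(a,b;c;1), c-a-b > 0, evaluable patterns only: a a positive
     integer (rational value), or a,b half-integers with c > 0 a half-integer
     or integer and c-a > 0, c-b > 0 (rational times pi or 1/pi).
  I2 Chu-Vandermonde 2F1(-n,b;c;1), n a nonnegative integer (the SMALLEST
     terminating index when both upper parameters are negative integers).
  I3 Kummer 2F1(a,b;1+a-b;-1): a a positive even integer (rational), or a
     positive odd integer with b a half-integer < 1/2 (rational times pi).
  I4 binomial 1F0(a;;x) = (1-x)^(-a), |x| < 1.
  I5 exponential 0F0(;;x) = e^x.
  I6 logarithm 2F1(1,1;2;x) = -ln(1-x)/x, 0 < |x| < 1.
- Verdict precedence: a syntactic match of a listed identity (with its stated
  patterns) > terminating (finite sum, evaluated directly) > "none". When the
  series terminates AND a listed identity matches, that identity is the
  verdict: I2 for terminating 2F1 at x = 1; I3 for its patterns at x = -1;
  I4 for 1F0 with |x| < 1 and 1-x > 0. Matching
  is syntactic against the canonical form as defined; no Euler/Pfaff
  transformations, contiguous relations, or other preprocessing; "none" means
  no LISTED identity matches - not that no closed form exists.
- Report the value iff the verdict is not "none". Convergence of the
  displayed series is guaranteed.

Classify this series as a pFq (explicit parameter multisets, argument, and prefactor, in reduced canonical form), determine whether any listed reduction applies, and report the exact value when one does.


Classification (C = -3): 0F2 with upper {-}, lower {1/3, 6}, argument x = 3/5. Verdict: none. No listed pattern accepts 0F2(-; 1/3, 6; 3/5).

The tell: t_0 = -3 here, and the lower running product (C = -3, x = 3/5) is a rising factorial.
Term ratio: r(k) = (3/5) * 1 / [(k+1/3) (k+6) (k+1)] - rational; roots negated = parameters, x = (3/5), C = -3.


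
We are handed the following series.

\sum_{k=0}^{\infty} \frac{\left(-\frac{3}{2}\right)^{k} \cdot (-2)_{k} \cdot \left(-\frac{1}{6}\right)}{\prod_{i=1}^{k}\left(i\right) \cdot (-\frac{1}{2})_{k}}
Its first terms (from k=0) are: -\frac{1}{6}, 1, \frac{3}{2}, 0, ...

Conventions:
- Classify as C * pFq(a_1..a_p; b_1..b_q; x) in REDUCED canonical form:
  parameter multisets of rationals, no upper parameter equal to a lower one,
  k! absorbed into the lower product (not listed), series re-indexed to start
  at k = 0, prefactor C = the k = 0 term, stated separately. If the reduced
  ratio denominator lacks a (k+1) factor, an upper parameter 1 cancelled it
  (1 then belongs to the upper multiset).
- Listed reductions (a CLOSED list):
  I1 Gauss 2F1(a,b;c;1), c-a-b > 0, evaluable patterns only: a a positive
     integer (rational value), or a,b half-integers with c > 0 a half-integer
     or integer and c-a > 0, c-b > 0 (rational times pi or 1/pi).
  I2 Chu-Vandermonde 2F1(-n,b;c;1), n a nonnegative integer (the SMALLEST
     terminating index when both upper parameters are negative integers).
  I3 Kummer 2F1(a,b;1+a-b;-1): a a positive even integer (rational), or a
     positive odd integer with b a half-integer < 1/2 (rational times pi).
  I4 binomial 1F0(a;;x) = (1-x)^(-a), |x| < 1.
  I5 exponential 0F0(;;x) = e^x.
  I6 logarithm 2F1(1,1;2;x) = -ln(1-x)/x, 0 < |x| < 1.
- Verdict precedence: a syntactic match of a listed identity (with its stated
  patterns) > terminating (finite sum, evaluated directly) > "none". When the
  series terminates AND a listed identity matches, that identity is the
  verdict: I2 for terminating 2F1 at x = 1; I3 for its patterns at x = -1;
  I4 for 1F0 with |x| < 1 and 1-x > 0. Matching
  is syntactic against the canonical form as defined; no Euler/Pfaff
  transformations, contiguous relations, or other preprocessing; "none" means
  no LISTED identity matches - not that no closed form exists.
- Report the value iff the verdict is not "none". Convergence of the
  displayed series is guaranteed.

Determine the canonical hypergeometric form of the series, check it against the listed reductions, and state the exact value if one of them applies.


This is -\frac{1}{6} * 1F1(-2; -\frac{1}{2}; -\frac{3}{2}) in reduced canonical form. Verdict: terminating. (-2)_k vanishes past k = 2, leaving a 3-term sum, computed directly. Exact value: \frac{7}{3}.

Key step: with t_0 = -\frac{1}{6}, the product of the first k integers (prefactor -1/6) is k!.
Consecutive-term ratio: r(k) = -\frac{3}{2} * (k-2) / [(k-\frac{1}{2}) (k+1)] - rational in k, leading ratio -\frac{3}{2}; with t_0 = -\frac{1}{6}, classification follows.


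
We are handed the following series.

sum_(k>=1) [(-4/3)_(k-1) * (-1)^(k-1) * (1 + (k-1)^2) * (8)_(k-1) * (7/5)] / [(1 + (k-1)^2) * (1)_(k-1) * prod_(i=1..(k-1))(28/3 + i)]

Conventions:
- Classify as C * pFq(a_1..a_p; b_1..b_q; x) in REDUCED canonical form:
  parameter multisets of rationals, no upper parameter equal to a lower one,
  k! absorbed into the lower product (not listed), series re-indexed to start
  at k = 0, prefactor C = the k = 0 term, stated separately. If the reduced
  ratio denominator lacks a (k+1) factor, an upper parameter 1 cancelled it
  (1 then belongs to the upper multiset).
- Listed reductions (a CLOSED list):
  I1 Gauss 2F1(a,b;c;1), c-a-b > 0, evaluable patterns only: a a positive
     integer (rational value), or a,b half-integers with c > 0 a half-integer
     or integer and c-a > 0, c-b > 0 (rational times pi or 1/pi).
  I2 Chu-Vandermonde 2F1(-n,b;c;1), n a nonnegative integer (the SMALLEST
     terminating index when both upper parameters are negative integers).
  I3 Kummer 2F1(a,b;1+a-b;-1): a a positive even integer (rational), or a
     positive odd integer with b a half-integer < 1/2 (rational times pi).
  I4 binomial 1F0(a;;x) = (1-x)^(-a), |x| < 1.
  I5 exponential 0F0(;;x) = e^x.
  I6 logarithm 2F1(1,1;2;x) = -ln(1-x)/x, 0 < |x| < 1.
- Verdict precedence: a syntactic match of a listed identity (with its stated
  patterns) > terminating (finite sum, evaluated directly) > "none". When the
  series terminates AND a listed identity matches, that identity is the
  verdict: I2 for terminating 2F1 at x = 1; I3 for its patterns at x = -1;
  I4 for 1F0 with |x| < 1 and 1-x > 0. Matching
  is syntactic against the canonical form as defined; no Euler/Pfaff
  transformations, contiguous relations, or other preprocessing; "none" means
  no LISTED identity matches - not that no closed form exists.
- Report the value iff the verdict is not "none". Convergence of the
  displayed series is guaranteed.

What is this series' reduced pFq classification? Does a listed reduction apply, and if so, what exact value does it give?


At argument -1: a 2F1 with upper {-4/3, 8}, lower {31/3}, scaled by C = 7/5. Verdict: the Kummer evaluation I3 fires (x = -1; c = 31/3 equals 1+a-b for upper {-4/3, 8}: listed pattern). Exact value: 1463/486.

First insight: t_0 being 7/5, the lower running product (C = 7/5) is a rising factorial.
Consecutive-term ratio: r(k) = (-1) * (k-4/3) (k+8) / [(k+31/3) (k+1)] - rational in k. x = (-1); t_0 = 7/5; negate the roots.


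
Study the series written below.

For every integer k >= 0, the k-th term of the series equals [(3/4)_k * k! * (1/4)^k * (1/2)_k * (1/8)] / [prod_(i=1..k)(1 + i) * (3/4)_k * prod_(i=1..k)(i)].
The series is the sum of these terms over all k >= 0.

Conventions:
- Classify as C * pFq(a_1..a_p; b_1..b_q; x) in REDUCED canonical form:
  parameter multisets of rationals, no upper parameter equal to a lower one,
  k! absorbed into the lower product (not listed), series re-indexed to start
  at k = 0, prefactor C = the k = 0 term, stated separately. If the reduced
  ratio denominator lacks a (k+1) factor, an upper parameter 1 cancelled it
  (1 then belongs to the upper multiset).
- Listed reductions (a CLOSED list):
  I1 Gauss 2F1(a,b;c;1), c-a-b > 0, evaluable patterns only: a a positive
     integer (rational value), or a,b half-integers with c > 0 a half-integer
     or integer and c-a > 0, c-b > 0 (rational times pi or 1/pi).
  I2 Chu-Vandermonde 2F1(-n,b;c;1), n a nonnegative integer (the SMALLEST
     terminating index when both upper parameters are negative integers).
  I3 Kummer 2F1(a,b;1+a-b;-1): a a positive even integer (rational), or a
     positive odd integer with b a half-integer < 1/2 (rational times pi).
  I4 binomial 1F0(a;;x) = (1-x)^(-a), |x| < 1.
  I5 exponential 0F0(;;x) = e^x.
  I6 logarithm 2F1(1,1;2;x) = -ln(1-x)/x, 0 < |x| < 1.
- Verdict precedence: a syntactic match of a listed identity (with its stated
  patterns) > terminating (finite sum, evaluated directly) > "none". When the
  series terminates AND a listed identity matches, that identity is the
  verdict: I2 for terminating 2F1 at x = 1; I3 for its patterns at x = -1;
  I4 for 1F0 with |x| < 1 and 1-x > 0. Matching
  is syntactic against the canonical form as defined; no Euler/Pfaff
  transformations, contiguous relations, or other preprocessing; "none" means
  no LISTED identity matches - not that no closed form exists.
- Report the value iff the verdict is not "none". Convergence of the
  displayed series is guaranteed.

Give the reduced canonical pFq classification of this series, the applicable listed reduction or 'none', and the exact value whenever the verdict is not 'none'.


x = 1/4 here; the reduced form reads 2F1, upper {1/2, 1}, lower {2}, C = 1/8. Verdict: none - at argument 1/4 the multisets {1/2, 1} ; {2} match no listed identity.

The tell: t_0 being 1/8, the parameter 3/4 appears in both the upper and lower lists and cancels.
Adjacent-term ratio: r(k) = (1/4) * (k+1/2) (k+1) / [(k+2) (k+1)] - rational in k. x = (1/4); t_0 = 1/8; negate the roots.


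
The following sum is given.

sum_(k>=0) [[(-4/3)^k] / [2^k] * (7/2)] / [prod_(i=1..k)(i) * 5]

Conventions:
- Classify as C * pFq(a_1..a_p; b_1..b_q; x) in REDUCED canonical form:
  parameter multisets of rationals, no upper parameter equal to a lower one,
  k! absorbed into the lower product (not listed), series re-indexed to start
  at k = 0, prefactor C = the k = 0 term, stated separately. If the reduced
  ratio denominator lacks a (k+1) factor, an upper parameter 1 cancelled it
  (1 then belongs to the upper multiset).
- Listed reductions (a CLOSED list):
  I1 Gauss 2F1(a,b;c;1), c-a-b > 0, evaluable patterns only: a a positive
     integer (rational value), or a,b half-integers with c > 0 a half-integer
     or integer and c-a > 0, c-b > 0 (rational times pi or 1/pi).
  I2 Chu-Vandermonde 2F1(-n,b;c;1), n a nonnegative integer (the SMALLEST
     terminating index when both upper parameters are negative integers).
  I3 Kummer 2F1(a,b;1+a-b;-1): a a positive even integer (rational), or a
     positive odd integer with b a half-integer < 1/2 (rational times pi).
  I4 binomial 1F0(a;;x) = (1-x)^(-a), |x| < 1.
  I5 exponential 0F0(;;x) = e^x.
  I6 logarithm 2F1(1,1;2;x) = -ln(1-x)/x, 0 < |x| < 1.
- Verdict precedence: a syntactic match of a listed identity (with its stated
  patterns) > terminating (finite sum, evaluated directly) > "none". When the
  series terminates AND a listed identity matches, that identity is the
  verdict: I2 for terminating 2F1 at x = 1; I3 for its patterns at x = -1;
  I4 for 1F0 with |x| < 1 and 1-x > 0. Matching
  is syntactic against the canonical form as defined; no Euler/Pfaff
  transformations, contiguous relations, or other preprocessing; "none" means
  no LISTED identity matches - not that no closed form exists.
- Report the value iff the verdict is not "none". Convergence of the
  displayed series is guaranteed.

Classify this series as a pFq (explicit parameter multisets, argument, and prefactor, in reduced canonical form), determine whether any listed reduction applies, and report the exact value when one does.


Classification (C = 7/10): 0F0 with upper {-}, lower {-}, argument x = -2/3. Verdict: exponential (I5) matches (the 0F0 exponential series at x = -2/3). Hence: (7/10) * e^(-2/3).

Structural cue: x = (-2/3) and the constant factors (C = 7/10) combine into one prefactor.
Consecutive-term ratio: r(k) = (-2/3) * 1 / [(k+1)] - rational in k. x = (-2/3); t_0 = 7/10; negate the roots.


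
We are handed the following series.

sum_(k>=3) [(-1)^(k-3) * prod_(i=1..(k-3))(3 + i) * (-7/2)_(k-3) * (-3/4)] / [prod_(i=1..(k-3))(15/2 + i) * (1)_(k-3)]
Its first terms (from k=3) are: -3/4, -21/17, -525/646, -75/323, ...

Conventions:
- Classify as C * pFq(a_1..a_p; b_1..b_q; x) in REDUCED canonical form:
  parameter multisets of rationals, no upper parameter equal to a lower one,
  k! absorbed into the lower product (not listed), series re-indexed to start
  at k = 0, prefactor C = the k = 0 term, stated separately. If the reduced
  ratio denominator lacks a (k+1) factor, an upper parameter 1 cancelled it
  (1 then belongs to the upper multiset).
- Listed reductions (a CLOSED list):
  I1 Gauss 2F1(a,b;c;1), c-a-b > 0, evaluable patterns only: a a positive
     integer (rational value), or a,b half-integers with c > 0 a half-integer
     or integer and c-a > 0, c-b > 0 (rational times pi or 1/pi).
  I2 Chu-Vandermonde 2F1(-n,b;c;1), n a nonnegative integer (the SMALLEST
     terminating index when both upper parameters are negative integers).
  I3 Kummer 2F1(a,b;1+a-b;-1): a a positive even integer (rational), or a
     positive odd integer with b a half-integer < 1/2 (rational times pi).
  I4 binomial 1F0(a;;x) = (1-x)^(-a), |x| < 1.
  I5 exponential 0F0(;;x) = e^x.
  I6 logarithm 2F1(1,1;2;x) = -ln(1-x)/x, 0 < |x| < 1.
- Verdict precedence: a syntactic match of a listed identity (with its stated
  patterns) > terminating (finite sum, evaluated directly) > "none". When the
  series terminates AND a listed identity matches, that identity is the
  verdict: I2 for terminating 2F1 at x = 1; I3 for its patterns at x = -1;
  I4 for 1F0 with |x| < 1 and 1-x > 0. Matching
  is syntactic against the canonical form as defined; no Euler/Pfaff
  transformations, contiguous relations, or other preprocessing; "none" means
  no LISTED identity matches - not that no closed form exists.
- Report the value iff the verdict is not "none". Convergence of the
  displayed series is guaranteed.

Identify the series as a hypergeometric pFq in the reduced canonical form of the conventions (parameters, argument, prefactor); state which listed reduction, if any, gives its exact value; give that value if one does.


Key observation: from the first term -3/4: the running product (C = -3/4, x = -1) telescopes to a rising factorial.
Consecutive-term ratio: r(k) = (-1) * (k-7/2) (k+4) / [(k+17/2) (k+1)] - rational in k, leading ratio (-1); with t_0 = -3/4, classification follows.

With C = -3/4: the canonical form is 2F1(-7/2, 4; 17/2; -1). Verdict: Kummer (I3) applies (x = -1; c = 17/2 equals 1+a-b for upper {-7/2, 4}: listed pattern). Its exact value is -195/64.


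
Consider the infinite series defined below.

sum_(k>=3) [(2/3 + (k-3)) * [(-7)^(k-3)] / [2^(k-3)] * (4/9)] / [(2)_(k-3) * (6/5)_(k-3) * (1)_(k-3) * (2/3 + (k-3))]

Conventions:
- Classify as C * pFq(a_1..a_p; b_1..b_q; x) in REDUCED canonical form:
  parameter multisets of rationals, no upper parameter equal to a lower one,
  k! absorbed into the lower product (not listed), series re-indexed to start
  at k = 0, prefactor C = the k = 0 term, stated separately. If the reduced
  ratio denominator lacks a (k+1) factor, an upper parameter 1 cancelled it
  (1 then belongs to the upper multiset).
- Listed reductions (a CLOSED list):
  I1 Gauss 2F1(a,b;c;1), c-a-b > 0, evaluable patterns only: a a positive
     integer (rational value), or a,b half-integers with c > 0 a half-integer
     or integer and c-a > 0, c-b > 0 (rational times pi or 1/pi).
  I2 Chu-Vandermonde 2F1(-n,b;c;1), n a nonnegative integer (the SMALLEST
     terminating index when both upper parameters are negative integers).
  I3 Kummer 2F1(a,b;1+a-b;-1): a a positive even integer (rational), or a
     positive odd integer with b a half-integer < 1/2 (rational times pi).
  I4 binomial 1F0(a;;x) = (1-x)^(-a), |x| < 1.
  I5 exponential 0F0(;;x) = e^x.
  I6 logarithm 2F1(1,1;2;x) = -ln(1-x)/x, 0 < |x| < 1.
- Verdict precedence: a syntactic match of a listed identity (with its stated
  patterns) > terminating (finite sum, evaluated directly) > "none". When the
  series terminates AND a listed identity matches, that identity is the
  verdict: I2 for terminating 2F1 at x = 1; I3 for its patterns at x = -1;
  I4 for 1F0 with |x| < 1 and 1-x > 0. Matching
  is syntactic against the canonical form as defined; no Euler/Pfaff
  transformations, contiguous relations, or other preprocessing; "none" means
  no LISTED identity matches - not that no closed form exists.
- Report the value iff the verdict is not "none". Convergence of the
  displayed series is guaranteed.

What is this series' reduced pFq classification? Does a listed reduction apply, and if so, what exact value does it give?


With C = 4/9: the canonical form is 0F2(-; 6/5, 2; -7/2). Verdict: none (x = -7/2): each listed identity misses the multisets {-} ; {6/5, 2}.

Key observation: with t_0 = 4/9, (1)_k (prefactor 4/9) is k! itself.
Consecutive-term ratio: r(k) = (-7/2) * 1 / [(k+6/5) (k+2) (k+1)] ; factor over Q: parameters, x = (-7/2), and C = 4/9.


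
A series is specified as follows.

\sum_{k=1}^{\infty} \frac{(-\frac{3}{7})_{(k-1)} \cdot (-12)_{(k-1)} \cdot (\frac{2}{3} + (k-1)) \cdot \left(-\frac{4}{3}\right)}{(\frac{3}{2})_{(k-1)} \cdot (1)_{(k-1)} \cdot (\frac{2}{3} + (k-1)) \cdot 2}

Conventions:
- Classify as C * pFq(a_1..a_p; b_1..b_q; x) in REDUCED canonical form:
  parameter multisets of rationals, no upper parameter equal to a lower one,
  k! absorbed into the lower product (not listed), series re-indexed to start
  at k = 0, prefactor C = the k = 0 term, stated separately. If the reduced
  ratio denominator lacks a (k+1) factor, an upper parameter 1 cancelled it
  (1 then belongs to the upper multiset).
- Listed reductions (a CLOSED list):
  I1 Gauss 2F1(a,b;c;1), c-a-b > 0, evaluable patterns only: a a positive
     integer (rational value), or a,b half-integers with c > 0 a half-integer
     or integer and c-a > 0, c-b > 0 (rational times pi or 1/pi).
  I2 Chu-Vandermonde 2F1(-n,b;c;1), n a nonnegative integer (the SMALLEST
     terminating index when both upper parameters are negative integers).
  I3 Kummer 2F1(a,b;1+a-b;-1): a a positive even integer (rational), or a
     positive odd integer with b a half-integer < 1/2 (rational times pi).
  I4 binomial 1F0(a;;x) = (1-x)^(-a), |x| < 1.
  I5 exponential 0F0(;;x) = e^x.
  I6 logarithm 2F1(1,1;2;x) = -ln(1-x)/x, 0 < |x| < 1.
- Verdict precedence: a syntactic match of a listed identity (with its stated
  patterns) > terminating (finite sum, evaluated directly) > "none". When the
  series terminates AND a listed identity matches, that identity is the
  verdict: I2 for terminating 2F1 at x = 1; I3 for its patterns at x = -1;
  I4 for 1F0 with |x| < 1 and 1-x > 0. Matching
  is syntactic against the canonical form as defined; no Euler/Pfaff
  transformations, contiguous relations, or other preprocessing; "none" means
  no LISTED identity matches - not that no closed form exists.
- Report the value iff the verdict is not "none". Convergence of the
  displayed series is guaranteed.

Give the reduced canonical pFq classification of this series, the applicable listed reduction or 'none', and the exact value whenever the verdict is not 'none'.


With C = -\frac{2}{3}: the canonical form is 2F1(-12, -\frac{3}{7}; \frac{3}{2}; 1). Verdict: the Chu-Vandermonde identity I2 applies (terminating 2F1 at x = 1 with n = 12, b = -3/7, c = \frac{3}{2}). Value: -\frac{307890652553706}{167521098993703}.

First insight: t_0 = -\frac{2}{3} here, and k + 2/3 divides numerator and denominator alike; C = -2/3, x = 1 after cancelling.
Term ratio: r(k) = 1 * (k-12) (k-\frac{3}{7}) / [(k+\frac{3}{2}) (k+1)] - rational; roots negated = parameters, x = 1, C = -\frac{2}{3}.


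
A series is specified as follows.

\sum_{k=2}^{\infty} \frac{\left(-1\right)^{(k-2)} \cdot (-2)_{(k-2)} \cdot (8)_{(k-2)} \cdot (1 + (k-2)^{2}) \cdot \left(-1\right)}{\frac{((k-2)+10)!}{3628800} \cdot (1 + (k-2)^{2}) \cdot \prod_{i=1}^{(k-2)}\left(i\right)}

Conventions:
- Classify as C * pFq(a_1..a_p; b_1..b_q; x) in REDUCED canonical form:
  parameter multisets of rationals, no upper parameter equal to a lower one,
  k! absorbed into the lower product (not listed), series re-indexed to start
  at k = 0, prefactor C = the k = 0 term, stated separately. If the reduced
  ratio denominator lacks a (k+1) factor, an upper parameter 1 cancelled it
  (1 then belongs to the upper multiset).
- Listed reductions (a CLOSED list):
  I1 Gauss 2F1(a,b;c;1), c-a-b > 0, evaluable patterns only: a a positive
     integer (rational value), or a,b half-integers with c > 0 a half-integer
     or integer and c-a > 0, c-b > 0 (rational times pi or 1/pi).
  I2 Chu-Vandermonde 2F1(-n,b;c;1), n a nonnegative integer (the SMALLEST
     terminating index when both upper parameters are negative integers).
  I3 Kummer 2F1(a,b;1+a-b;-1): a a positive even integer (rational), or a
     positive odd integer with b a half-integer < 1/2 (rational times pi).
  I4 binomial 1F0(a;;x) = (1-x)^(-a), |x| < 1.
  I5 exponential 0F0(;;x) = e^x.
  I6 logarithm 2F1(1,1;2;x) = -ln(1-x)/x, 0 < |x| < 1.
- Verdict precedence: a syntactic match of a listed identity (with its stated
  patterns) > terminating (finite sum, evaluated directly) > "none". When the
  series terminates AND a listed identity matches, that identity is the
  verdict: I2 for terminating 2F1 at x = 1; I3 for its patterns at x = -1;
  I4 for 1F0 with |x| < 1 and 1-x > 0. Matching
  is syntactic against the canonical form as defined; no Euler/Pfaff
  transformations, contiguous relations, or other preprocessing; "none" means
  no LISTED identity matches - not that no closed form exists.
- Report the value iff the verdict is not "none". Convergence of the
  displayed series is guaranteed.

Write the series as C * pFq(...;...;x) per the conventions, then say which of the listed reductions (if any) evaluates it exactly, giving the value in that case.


This is -1 * 2F1(-2, 8; 11; -1) in reduced canonical form. Verdict: this is Kummer (I3) (x = -1; c = 11 equals 1+a-b for upper {-2, 8}: listed pattern). Value: -3.

First insight: x = -1 and k^2 + 1 divides numerator and denominator alike; C = -1, x = -1 after cancelling.
Step ratio: r(k) = -1 * (k-2) (k+8) / [(k+11) (k+1)] ; factor over Q: parameters, x = -1, and C = -1.


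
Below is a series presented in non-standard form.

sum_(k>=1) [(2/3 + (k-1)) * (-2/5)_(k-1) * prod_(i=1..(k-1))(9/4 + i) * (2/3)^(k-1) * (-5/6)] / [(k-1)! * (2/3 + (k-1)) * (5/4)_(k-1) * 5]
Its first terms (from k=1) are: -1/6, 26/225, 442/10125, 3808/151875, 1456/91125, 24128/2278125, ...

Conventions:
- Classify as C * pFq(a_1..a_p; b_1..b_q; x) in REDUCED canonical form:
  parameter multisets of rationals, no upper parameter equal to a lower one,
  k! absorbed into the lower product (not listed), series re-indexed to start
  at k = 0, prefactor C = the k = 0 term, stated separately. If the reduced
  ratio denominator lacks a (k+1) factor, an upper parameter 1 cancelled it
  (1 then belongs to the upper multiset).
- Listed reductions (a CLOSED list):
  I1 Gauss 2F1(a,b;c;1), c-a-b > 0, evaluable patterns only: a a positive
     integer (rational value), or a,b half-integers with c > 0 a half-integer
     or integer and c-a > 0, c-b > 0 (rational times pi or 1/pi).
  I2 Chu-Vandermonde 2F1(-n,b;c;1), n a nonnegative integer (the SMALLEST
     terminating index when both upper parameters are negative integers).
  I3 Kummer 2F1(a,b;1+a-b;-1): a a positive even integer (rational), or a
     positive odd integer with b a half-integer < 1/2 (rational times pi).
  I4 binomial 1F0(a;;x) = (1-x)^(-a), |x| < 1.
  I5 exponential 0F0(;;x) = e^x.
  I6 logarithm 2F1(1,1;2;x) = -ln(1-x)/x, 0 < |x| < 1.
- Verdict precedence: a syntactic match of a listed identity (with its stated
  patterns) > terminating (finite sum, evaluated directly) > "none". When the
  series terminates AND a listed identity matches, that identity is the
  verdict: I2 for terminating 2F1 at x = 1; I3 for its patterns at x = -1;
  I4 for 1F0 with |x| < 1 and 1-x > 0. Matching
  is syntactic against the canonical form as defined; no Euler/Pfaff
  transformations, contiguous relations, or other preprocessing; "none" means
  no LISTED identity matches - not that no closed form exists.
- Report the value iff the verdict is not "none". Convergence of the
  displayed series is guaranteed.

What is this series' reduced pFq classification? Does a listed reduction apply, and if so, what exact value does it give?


Key step: t_0 being -1/6, striking the common factor k + 2/3 reduces the term (prefactor -1/6).
Consecutive-term ratio: r(k) = (2/3) * (k-2/5) (k+13/4) / [(k+5/4) (k+1)] - poly over poly, x = (2/3) from leading terms; C = -1/6 at k = 0.

The series (x = 2/3) is 2F1: upper {-2/5, 13/4}, lower {5/4}, prefactor -1/6. Verdict: none - at argument 2/3 the multisets {-2/5, 13/4} ; {5/4} match no listed identity.
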